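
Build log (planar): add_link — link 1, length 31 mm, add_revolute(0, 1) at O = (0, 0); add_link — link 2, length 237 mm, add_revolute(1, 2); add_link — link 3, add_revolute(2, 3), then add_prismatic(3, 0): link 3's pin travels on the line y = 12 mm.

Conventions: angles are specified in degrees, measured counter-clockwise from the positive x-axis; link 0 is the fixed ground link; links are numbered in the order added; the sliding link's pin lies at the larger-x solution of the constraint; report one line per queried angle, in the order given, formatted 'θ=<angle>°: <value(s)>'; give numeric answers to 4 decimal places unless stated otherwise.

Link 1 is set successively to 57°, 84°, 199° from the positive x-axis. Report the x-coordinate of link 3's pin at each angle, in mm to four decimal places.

geometry: r = 31 mm, L = 237 mm, e = 12 mm
θ=57°: crank pin P = (r cos θ, r sin θ) = (16.883810, 25.998788)
θ=57°: h = r sin θ − e = 25.998788 − 12 = 13.998788
θ=57°: x = r cos θ + √(L² − h²) = 16.883810 + 236.586208 = 253.470018
θ=84°: crank pin P = (r cos θ, r sin θ) = (3.240382, 30.830179)
θ=84°: h = r sin θ − e = 30.830179 − 12 = 18.830179
θ=84°: x = r cos θ + √(L² − h²) = 3.240382 + 236.250766 = 239.491148
θ=199°: crank pin P = (r cos θ, r sin θ) = (-29.311076, -10.092613)
θ=199°: h = r sin θ − e = -10.092613 − 12 = -22.092613
θ=199°: x = r cos θ + √(L² − h²) = -29.311076 + 235.968041 = 206.656965

θ=57°: 253.4700
θ=84°: 239.4911
θ=199°: 206.6570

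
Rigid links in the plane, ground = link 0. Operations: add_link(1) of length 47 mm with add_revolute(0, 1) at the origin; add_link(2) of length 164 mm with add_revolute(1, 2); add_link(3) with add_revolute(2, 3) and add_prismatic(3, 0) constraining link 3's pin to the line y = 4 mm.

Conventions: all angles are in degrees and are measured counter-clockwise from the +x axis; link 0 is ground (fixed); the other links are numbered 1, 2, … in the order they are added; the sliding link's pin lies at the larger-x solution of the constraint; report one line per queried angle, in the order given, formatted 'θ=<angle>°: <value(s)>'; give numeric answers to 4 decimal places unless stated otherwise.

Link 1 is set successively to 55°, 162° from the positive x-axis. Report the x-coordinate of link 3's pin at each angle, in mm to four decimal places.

geometry: r = 47 mm, L = 164 mm, e = 4 mm
θ=55°: crank pin P = (r cos θ, r sin θ) = (26.958093, 38.500146)
θ=55°: h = r sin θ − e = 38.500146 − 4 = 34.500146
θ=55°: x = r cos θ + √(L² − h²) = 26.958093 + 160.330097 = 187.288189
θ=162°: crank pin P = (r cos θ, r sin θ) = (-44.699656, 14.523799)
θ=162°: h = r sin θ − e = 14.523799 − 4 = 10.523799
θ=162°: x = r cos θ + √(L² − h²) = -44.699656 + 163.661998 = 118.962342

θ=55°: 187.2882
θ=162°: 118.9623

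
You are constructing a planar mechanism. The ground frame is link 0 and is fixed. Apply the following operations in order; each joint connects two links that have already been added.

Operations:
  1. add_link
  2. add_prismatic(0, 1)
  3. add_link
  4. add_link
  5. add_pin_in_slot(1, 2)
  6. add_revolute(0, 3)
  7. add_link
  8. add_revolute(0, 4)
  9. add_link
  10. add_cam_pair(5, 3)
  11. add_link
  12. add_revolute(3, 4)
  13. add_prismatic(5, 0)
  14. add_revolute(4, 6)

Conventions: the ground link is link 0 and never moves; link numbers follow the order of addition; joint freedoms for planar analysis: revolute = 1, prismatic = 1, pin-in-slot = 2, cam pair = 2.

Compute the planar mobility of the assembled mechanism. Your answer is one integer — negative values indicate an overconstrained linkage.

ground; <1,0,0>
#1 <2,0,0>
P:0↔1 J1 <2,1,0>
#2 <3,1,0>
#3 <4,1,0>
PS:1↔2 J2 <4,1,1>
R:0↔3 J1 <4,2,1>
#4 <5,2,1>
R:0↔4 J1 <5,3,1>
#5 <6,3,1>
C:5↔3 J2 <6,3,2>
#6 <7,3,2>
R:3↔4 J1 <7,4,2>
P:5↔0 J1 <7,5,2>
R:4↔6 J1 <7,6,2>
3×6 − 2×6 − 1×2 = 4

M = 4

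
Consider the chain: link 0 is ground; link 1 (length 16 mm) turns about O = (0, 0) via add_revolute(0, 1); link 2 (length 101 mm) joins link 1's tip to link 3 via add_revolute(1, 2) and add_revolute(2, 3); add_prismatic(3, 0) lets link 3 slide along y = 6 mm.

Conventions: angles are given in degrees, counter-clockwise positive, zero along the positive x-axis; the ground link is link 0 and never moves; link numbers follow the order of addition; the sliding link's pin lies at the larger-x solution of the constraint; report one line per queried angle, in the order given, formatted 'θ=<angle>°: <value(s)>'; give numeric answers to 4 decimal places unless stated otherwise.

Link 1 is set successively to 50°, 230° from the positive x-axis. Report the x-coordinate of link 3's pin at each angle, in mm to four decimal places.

geometry: r = 16 mm, L = 101 mm, e = 6 mm
θ=50°: crank pin P = (r cos θ, r sin θ) = (10.284602, 12.256711)
θ=50°: h = r sin θ − e = 12.256711 − 6 = 6.256711
θ=50°: x = r cos θ + √(L² − h²) = 10.284602 + 100.806019 = 111.090621
θ=230°: crank pin P = (r cos θ, r sin θ) = (-10.284602, -12.256711)
θ=230°: h = r sin θ − e = -12.256711 − 6 = -18.256711
θ=230°: x = r cos θ + √(L² − h²) = -10.284602 + 99.336260 = 89.051658

θ=50°: 111.0906
θ=230°: 89.0517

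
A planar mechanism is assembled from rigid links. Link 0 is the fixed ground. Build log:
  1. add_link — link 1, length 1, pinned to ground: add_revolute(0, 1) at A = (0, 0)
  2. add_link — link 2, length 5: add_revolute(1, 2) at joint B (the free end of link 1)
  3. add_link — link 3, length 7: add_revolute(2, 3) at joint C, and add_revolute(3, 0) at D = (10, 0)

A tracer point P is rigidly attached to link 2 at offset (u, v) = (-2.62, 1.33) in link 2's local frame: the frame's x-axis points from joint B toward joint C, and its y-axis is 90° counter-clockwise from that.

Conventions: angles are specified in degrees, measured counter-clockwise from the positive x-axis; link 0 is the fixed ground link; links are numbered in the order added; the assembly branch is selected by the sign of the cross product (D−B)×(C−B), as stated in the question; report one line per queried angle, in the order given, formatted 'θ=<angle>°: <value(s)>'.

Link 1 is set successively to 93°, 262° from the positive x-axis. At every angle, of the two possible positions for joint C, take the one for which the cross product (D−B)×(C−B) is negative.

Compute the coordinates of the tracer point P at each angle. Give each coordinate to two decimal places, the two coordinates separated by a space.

A=(0,0), D=(10.00,0)
θ=93°: B = A + 1.00·(cos93°, sin93°) = (-0.0523, 0.9986)
θ=93°: |BD| = 10.1018
θ=93°: circle(B,5.00) ∩ circle(D,7.00): a=3.8630, h=3.1745
θ=93°:   candidates: C₊=(4.1056,3.7757) cross=32.068; C₋=(3.4779,-2.5422) cross=-32.068
θ=93°:   branch - wants cross < 0 → take C=(3.4779,-2.5422) (cross=-32.068)
θ=93°: ex = (C−B)/|BC| = (0.7061,-0.7082); ey = (0.7082,0.7061)
θ=93°: P = B + -2.62·ex + 1.33·ey = (-0.9603,3.7931)
θ=262°: B = A + 1.00·(cos262°, sin262°) = (-0.1392, -0.9903)
θ=262°: |BD| = 10.1874
θ=262°: circle(B,5.00) ∩ circle(D,7.00): a=3.9158, h=3.1091
θ=262°:   candidates: C₊=(3.4558,2.4848) cross=31.674; C₋=(4.0603,-3.7040) cross=-31.674
θ=262°:   branch - wants cross < 0 → take C=(4.0603,-3.7040) (cross=-31.674)
θ=262°: ex = (C−B)/|BC| = (0.8399,-0.5428); ey = (0.5428,0.8399)
θ=262°: P = B + -2.62·ex + 1.33·ey = (-1.6178,1.5488)

θ=93°: -0.96 3.79
θ=262°: -1.62 1.55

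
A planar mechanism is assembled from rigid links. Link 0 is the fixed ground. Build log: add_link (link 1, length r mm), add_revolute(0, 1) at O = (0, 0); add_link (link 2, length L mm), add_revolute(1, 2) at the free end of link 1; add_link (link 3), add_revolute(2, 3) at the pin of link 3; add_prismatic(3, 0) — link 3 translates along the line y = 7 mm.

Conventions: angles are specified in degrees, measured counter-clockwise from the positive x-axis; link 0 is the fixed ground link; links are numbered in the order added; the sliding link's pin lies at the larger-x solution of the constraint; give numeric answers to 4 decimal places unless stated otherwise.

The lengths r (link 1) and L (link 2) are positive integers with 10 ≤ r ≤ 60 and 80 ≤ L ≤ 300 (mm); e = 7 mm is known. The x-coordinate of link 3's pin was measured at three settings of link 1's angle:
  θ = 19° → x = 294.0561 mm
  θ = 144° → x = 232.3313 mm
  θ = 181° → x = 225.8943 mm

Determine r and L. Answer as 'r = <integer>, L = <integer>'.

constraint per measurement: (x − r cos θ)² + (r sin θ − e)² = L²
subtracting the θ₁ and θ₂ equations cancels the r² and L² terms:
r = (x₁² − x₂²) / (2[(x₁cos θ₁ + e sin θ₁) − (x₂cos θ₂ + e sin θ₂)]) = 35.0000 → r = 35
L² = (x₁ − r cos θ₁)² + (r sin θ₁ − e)² = 68120.9762 → L = 261.0000 → L = 261
check at θ₃=181°: x = 225.8943 (printed 225.8943) ✓

r = 35, L = 261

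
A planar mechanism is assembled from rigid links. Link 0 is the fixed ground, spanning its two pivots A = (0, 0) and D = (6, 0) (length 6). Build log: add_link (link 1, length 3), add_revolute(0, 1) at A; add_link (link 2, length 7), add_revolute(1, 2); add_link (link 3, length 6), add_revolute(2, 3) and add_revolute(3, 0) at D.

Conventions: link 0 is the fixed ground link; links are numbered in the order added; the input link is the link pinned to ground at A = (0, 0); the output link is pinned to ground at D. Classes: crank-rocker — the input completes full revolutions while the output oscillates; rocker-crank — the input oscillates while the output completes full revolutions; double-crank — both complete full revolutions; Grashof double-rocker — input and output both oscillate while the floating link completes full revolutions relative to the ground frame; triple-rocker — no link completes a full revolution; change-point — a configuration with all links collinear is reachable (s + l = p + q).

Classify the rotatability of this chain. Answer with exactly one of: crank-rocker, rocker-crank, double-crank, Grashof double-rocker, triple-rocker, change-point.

lengths: ground=6, input=3, coupler=7, output=6
sorted: s=3 (shortest), l=7 (longest), p+q=12
s + l = 10 vs p + q = 12
s + l < p + q (Grashof) with shortest = input link → crank-rocker

crank-rocker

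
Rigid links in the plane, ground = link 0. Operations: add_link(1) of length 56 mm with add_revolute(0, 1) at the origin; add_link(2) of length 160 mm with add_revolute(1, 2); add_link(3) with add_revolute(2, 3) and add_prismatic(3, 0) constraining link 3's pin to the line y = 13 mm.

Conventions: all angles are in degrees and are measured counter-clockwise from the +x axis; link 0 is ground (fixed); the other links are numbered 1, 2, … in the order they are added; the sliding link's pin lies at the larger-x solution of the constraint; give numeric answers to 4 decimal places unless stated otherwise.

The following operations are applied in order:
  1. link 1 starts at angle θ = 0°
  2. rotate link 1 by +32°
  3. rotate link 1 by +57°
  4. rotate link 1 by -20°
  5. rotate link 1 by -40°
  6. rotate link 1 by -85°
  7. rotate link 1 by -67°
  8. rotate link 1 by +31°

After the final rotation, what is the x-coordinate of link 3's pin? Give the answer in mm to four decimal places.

geometry: r = 56 mm, L = 160 mm, e = 13 mm; θ starts at 0°
rotate link 1 by +32°: θ ← 0° +32° = 32°
rotate link 1 by +57°: θ ← 32° +57° = 89°
rotate link 1 by -20°: θ ← 89° -20° = 69°
rotate link 1 by -40°: θ ← 69° -40° = 29°
rotate link 1 by -85°: θ ← 29° -85° = -56°
rotate link 1 by -67°: θ ← -56° -67° = -123°
rotate link 1 by +31°: θ ← -123° +31° = -92°
crank pin P = (r cos θ, r sin θ) = (-1.954372, -55.965886)
h = r sin θ − e = -55.965886 − 13 = -68.965886
x = r cos θ + √(L² − h²) = -1.954372 + 144.373497 = 142.419125

142.4191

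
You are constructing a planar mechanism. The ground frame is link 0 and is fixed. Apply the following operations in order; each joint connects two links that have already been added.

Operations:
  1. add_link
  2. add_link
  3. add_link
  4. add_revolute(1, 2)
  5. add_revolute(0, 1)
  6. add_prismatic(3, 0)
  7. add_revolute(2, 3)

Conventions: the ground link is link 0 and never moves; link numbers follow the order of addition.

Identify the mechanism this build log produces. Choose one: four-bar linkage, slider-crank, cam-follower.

links: 4 (incl. ground); joints: 3 revolute, 1 prismatic, 0 higher (cam) pair, forming one closed loop
4 links, 3 revolutes + 1 prismatic in one loop → slider-crank

slider-crank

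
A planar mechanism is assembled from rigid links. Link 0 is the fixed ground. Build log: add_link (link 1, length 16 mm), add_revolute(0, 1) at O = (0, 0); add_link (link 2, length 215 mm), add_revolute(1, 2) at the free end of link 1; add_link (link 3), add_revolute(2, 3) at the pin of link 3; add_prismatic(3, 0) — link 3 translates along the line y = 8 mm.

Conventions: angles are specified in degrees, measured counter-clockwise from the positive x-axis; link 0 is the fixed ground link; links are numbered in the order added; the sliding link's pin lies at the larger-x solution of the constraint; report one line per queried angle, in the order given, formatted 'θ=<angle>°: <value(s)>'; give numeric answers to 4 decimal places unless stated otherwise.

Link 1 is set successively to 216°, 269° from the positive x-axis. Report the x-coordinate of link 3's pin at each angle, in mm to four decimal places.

geometry: r = 16 mm, L = 215 mm, e = 8 mm
θ=216°: crank pin P = (r cos θ, r sin θ) = (-12.944272, -9.404564)
θ=216°: h = r sin θ − e = -9.404564 − 8 = -17.404564
θ=216°: x = r cos θ + √(L² − h²) = -12.944272 + 214.294380 = 201.350108
θ=269°: crank pin P = (r cos θ, r sin θ) = (-0.279239, -15.997563)
θ=269°: h = r sin θ − e = -15.997563 − 8 = -23.997563
θ=269°: x = r cos θ + √(L² − h²) = -0.279239 + 213.656540 = 213.377301

θ=216°: 201.3501
θ=269°: 213.3773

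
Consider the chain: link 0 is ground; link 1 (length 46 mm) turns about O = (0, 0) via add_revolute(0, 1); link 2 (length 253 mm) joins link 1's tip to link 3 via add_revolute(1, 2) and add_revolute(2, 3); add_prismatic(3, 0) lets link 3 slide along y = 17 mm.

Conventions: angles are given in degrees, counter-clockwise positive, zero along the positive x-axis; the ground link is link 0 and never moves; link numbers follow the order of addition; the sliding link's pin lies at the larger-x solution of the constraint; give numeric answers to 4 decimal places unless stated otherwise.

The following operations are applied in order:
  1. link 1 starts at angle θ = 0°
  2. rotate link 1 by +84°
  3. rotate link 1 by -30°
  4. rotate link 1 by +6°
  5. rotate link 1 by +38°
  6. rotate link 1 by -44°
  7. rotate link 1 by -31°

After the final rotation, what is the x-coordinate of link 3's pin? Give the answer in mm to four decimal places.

geometry: r = 46 mm, L = 253 mm, e = 17 mm; θ starts at 0°
rotate link 1 by +84°: θ ← 0° +84° = 84°
rotate link 1 by -30°: θ ← 84° -30° = 54°
rotate link 1 by +6°: θ ← 54° +6° = 60°
rotate link 1 by +38°: θ ← 60° +38° = 98°
rotate link 1 by -44°: θ ← 98° -44° = 54°
rotate link 1 by -31°: θ ← 54° -31° = 23°
crank pin P = (r cos θ, r sin θ) = (42.343223, 17.973632)
h = r sin θ − e = 17.973632 − 17 = 0.973632
x = r cos θ + √(L² − h²) = 42.343223 + 252.998127 = 295.341350

295.3413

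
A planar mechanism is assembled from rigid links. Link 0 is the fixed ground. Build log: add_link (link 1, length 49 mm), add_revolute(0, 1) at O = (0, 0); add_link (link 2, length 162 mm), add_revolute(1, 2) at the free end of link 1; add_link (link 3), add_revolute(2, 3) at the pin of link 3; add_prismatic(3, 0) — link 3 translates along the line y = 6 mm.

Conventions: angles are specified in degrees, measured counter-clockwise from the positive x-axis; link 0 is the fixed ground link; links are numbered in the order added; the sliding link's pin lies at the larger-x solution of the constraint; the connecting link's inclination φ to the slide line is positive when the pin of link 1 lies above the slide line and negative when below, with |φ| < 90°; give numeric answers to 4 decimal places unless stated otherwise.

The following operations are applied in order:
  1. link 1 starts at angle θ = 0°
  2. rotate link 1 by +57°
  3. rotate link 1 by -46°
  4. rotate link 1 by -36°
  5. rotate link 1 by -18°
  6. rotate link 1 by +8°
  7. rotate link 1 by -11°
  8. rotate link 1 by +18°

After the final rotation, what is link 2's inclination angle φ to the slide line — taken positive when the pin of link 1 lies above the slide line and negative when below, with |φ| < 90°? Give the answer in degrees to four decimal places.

geometry: r = 49 mm, L = 162 mm, e = 6 mm; θ starts at 0°
rotate link 1 by +57°: θ ← 0° +57° = 57°
rotate link 1 by -46°: θ ← 57° -46° = 11°
rotate link 1 by -36°: θ ← 11° -36° = -25°
rotate link 1 by -18°: θ ← -25° -18° = -43°
rotate link 1 by +8°: θ ← -43° +8° = -35°
rotate link 1 by -11°: θ ← -35° -11° = -46°
rotate link 1 by +18°: θ ← -46° +18° = -28°
h = r sin θ − e = -23.004107 − 6 = -29.004107
sin φ = h / L = -29.004107 / 162 = -0.17903769
φ = arcsin(-0.17903769) = -10.313713°

-10.3137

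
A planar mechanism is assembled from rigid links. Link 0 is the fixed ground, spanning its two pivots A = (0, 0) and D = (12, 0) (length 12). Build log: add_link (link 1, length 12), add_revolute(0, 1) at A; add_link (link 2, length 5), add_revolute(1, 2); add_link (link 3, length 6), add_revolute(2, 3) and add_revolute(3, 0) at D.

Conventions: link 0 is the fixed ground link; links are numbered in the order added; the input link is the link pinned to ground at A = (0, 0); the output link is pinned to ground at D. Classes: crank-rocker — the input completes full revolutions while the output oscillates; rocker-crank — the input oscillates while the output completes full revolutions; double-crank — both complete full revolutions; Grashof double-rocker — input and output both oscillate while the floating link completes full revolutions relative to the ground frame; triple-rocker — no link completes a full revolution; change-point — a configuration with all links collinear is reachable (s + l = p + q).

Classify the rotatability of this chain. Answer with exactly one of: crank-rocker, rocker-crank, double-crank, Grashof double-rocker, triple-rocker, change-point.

lengths: ground=12, input=12, coupler=5, output=6
sorted: s=5 (shortest), l=12 (longest), p+q=18
s + l = 17 vs p + q = 18
s + l < p + q (Grashof) with shortest = coupler link → Grashof double-rocker

Grashof double-rocker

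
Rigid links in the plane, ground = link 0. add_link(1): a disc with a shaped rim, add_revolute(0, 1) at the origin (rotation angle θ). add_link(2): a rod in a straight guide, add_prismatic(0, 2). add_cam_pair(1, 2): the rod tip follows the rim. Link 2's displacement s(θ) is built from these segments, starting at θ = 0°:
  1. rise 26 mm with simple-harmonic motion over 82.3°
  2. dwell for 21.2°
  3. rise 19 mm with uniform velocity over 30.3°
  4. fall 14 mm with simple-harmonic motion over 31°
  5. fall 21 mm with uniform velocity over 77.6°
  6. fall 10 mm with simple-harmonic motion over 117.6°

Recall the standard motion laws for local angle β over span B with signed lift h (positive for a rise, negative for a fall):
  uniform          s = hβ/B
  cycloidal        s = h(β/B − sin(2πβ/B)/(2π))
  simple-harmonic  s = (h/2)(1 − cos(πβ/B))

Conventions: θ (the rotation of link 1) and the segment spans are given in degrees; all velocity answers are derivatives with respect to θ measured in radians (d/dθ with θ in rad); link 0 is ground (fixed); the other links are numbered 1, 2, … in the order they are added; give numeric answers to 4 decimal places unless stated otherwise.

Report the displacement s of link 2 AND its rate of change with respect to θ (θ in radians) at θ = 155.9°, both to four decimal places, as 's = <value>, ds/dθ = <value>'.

segment 1 (0° to 82.3°, simple-harmonic, h = 26) is passed completely: s = 0.0000 + (26) = 26.0000
segment 2 (82.3° to 103.5°, dwell): s unchanged at 26.0000
segment 3 (103.5° to 133.8°, uniform, h = 19) is passed completely: s = 26.0000 + (19) = 45.0000
θ = 155.9° falls in segment 4 (133.8° to 164.8°, simple-harmonic, h = -14): β = 155.9 − 133.8 = 22.1°, B = 31°; Δs = -14/2·(1 − cos(π·0.7129)) = -11.3406; s = 45.0000 − 11.3406 = 33.6594
velocity in seg [133.8°–164.8°] (simple-harmonic), θ in radians: β = 22.1° = 0.3857 rad, B = 31° = 0.5411 rad; ds/dθ = (πh/(2B)) sin(πβ/B) = (π·(-14)/(2·0.5411)) sin(π·0.7129) = -31.887432 mm/rad

s = 33.6594, ds/dθ = -31.8874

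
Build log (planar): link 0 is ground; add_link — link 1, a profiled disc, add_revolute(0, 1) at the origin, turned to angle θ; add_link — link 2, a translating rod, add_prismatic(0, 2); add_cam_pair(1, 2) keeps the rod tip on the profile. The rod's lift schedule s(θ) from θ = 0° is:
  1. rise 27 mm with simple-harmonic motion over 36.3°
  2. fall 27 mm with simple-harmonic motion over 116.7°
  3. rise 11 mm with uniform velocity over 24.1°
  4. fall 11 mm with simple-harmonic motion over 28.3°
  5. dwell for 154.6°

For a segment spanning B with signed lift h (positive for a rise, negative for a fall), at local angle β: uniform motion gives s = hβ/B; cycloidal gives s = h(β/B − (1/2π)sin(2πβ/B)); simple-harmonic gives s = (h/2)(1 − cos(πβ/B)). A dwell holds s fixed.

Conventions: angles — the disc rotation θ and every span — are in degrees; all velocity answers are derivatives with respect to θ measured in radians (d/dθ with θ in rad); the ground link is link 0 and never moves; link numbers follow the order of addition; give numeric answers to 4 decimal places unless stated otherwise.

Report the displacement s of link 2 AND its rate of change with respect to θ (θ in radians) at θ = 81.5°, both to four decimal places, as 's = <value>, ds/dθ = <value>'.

seg 1 [0°–36.3°] simple-harmonic, h=27: full span → s += 27 → s = 27.0000
seg 2 [36.3°–153°] simple-harmonic, h=-27: θ=81.5° here. β=45.2, B=116.7. -27/2·(1 − cos(π·0.3873)) = -8.8202 → s = 18.1798
velocity in seg [36.3°–153°] (simple-harmonic), θ in radians: β = 45.2° = 0.7889 rad, B = 116.7° = 2.0368 rad; ds/dθ = (πh/(2B)) sin(πβ/B) = (π·(-27)/(2·2.0368)) sin(π·0.3873) = -19.531478 mm/rad

s = 18.1798, ds/dθ = -19.5315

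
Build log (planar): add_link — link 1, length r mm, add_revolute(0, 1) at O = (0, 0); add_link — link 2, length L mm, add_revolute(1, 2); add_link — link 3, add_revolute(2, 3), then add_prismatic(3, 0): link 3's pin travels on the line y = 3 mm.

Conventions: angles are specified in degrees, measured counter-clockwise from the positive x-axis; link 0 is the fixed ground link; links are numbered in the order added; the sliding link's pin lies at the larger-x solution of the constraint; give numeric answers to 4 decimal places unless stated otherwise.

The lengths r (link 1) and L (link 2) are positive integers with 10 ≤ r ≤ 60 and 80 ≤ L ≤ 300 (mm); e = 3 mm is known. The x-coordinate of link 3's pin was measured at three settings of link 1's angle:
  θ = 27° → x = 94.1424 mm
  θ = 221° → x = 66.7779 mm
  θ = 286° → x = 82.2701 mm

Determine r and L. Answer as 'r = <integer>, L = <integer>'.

constraint per measurement: (x − r cos θ)² + (r sin θ − e)² = L²
subtracting the θ₁ and θ₂ equations cancels the r² and L² terms:
r = (x₁² − x₂²) / (2[(x₁cos θ₁ + e sin θ₁) − (x₂cos θ₂ + e sin θ₂)]) = 16.0000 → r = 16
L² = (x₁ − r cos θ₁)² + (r sin θ₁ − e)² = 6400.0006 → L = 80.0000 → L = 80
check at θ₃=286°: x = 82.2701 (printed 82.2701) ✓

r = 16, L = 80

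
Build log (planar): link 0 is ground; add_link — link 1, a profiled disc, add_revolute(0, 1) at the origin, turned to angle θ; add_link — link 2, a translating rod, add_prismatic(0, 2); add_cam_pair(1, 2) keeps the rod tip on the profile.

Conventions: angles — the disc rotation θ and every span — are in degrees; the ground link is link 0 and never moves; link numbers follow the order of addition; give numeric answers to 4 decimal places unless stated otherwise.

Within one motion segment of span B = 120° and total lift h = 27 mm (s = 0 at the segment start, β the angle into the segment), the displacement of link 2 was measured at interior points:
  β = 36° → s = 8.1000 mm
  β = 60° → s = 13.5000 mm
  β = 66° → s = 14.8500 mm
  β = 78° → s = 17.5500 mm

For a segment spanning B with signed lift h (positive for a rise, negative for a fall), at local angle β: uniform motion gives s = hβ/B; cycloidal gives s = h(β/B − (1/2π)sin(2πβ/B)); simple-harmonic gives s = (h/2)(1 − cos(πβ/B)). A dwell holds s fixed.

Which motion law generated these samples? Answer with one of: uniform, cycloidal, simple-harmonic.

candidates at β/B = r: uniform s = h·r (linear in β); cycloidal s = h·(r − sin(2πr)/(2π)); simple-harmonic s = (h/2)(1 − cos(πr))
β=36°: printed 8.1000 | uniform 8.1000, cycloidal 4.0131, simple-harmonic 5.5649
β=60°: printed 13.5000 | uniform 13.5000, cycloidal 13.5000, simple-harmonic 13.5000
β=66°: printed 14.8500 | uniform 14.8500, cycloidal 16.1779, simple-harmonic 15.6119
β=78°: printed 17.5500 | uniform 17.5500, cycloidal 21.0265, simple-harmonic 19.6289
only one law matches every sample → uniform

uniform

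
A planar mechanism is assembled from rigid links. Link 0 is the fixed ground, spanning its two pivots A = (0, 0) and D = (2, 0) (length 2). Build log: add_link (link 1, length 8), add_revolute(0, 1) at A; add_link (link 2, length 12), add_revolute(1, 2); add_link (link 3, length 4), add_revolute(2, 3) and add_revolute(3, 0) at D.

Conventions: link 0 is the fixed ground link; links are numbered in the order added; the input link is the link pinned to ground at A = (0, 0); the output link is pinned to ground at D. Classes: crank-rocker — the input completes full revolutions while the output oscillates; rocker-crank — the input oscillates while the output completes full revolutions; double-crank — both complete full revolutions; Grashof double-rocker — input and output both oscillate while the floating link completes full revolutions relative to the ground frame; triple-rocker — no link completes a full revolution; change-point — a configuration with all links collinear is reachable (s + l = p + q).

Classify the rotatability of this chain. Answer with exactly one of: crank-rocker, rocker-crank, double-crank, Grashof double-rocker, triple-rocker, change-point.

lengths: ground=2, input=8, coupler=12, output=4
sorted: s=2 (shortest), l=12 (longest), p+q=12
s + l = 14 vs p + q = 12
s + l > p + q → non-Grashof → no link fully rotates → triple-rocker

triple-rocker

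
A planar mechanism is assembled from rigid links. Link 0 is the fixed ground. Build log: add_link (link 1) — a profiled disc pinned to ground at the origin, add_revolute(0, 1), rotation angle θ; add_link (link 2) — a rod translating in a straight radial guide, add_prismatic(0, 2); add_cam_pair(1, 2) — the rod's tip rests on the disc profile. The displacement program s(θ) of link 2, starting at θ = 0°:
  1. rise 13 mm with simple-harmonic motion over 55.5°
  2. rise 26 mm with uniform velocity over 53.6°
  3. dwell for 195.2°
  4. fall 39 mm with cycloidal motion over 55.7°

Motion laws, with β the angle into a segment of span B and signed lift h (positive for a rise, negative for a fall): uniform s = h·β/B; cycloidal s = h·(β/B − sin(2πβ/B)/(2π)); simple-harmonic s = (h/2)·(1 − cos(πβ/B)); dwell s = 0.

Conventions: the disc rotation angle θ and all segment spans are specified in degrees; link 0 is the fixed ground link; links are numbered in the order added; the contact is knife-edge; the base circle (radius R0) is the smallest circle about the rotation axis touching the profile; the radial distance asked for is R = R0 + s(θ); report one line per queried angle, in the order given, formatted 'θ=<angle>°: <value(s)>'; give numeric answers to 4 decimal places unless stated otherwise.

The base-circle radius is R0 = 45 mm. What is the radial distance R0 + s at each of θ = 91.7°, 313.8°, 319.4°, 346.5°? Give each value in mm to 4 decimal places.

seg 1 [0°–55.5°] simple-harmonic, h=13: full span → s += 13 → s = 13.0000
seg 2 [55.5°–109.1°] uniform, h=26: θ=91.7° here. β=36.2, B=53.6. 26·36.2/53.6 = 17.5597 → s = 30.5597
seg 2 [55.5°–109.1°] uniform, h=26: full span → s += 26 → s = 39.0000
seg 3 [109.1°–304.3°] dwell: s stays 39.0000
seg 4 [304.3°–360°] cycloidal, h=-39: θ=313.8° here. β=9.5, B=55.7. -39·(0.1706 − sin(2π·0.1706)/(2π)) = -1.2020 → s = 37.7980
seg 4 [304.3°–360°] cycloidal, h=-39: θ=319.4° here. β=15.1, B=55.7. -39·(0.2711 − sin(2π·0.2711)/(2π)) = -4.4201 → s = 34.5799
seg 4 [304.3°–360°] cycloidal, h=-39: θ=346.5° here. β=42.2, B=55.7. -39·(0.7576 − sin(2π·0.7576)/(2π)) = -35.7475 → s = 3.2525
θ=91.7°: R = R0 + s = 45 + 30.5597 = 75.5597
θ=313.8°: R = R0 + s = 45 + 37.7980 = 82.7980
θ=319.4°: R = R0 + s = 45 + 34.5799 = 79.5799
θ=346.5°: R = R0 + s = 45 + 3.2525 = 48.2525

θ=91.7°: 75.5597
θ=313.8°: 82.7980
θ=319.4°: 79.5799
θ=346.5°: 48.2525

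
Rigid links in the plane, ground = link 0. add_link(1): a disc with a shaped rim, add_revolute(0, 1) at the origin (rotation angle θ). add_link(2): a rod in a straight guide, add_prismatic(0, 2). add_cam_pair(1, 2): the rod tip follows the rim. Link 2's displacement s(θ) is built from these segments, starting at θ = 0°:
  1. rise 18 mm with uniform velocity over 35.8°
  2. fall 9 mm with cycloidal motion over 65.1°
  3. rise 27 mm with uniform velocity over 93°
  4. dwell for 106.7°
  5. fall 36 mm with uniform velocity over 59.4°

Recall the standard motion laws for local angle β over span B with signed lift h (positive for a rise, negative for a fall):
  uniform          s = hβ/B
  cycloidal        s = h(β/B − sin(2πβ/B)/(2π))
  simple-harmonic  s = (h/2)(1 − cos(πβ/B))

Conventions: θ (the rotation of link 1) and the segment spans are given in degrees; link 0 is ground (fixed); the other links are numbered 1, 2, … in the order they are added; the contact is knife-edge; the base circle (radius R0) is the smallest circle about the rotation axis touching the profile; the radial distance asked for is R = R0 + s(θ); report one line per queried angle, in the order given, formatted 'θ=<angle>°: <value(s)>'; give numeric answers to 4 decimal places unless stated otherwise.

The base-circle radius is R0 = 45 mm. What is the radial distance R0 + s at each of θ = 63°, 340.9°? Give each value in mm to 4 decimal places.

segment 1 (0° to 35.8°, uniform, h = 18) is passed completely: s = 0.0000 + (18) = 18.0000
θ = 63° falls in segment 2 (35.8° to 100.9°, cycloidal, h = -9): β = 63 − 35.8 = 27.2°, B = 65.1°; Δs = -9·(0.4178 − sin(2π·0.4178)/(2π)) = -3.0532; s = 18.0000 − 3.0532 = 14.9468
segment 2 (35.8° to 100.9°, cycloidal, h = -9) is passed completely: s = 18.0000 + (-9) = 9.0000
segment 3 (100.9° to 193.9°, uniform, h = 27) is passed completely: s = 9.0000 + (27) = 36.0000
segment 4 (193.9° to 300.6°, dwell): s unchanged at 36.0000
θ = 340.9° falls in segment 5 (300.6° to 360°, uniform, h = -36): β = 340.9 − 300.6 = 40.3°, B = 59.4°; Δs = -36·40.3/59.4 = -24.4242; s = 36.0000 − 24.4242 = 11.5758
θ=63°: R = R0 + s = 45 + 14.9468 = 59.9468
θ=340.9°: R = R0 + s = 45 + 11.5758 = 56.5758

θ=63°: 59.9468
θ=340.9°: 56.5758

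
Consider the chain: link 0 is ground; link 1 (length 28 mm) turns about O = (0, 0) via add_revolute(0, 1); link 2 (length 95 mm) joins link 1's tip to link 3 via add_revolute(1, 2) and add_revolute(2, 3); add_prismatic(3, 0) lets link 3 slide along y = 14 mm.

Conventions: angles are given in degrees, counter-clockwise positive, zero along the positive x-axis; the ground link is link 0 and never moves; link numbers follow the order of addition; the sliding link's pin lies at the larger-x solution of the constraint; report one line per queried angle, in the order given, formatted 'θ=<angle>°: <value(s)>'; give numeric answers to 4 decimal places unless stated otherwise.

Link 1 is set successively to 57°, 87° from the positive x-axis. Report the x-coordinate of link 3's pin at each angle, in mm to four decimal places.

geometry: r = 28 mm, L = 95 mm, e = 14 mm
θ=57°: crank pin P = (r cos θ, r sin θ) = (15.249893, 23.482776)
θ=57°: h = r sin θ − e = 23.482776 − 14 = 9.482776
θ=57°: x = r cos θ + √(L² − h²) = 15.249893 + 94.525536 = 109.775429
θ=87°: crank pin P = (r cos θ, r sin θ) = (1.465407, 27.961627)
θ=87°: h = r sin θ − e = 27.961627 − 14 = 13.961627
θ=87°: x = r cos θ + √(L² − h²) = 1.465407 + 93.968468 = 95.433875

θ=57°: 109.7754
θ=87°: 95.4339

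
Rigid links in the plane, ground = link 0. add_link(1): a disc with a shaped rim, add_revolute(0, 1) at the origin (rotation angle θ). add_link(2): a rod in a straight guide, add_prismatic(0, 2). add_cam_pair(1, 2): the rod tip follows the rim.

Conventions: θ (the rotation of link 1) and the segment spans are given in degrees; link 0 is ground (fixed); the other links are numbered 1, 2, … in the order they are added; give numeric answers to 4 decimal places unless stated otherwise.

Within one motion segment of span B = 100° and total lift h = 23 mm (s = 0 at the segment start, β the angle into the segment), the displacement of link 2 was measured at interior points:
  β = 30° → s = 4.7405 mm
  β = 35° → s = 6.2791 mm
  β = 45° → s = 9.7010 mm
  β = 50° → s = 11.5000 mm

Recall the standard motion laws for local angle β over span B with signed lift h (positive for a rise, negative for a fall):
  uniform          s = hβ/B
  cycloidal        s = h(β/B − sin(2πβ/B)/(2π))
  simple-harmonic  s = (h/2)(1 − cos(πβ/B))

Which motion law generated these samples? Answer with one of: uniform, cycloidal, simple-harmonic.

candidates at β/B = r: uniform s = h·r (linear in β); cycloidal s = h·(r − sin(2πr)/(2π)); simple-harmonic s = (h/2)(1 − cos(πr))
β=30°: printed 4.7405 | uniform 6.9000, cycloidal 3.4186, simple-harmonic 4.7405
β=35°: printed 6.2791 | uniform 8.0500, cycloidal 5.0885, simple-harmonic 6.2791
β=45°: printed 9.7010 | uniform 10.3500, cycloidal 9.2188, simple-harmonic 9.7010
β=50°: printed 11.5000 | uniform 11.5000, cycloidal 11.5000, simple-harmonic 11.5000
only one law matches every sample → simple-harmonic

simple-harmonic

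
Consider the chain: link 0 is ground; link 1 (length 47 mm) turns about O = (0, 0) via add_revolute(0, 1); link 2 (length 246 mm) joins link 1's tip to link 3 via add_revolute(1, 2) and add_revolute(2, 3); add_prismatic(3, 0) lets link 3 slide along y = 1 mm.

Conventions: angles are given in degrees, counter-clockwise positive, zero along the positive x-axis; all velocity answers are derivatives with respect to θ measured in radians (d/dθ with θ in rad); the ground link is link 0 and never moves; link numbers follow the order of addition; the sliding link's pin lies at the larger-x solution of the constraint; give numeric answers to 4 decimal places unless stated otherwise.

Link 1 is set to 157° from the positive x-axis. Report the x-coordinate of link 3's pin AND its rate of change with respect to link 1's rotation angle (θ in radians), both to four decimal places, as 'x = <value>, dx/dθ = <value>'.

geometry: r = 47 mm, L = 246 mm, e = 1 mm
crank pin P = (r cos θ, r sin θ) = (-43.263728, 18.364363)
h = r sin θ − e = 18.364363 − 1 = 17.364363
x = r cos θ + √(L² − h²) = -43.263728 + 245.386387 = 202.122659
dx/dθ = −r sin θ − h·r cos θ/√(L² − h²) (θ in radians; h = 17.364363) = -15.302877

x = 202.1227, dx/dθ = -15.3029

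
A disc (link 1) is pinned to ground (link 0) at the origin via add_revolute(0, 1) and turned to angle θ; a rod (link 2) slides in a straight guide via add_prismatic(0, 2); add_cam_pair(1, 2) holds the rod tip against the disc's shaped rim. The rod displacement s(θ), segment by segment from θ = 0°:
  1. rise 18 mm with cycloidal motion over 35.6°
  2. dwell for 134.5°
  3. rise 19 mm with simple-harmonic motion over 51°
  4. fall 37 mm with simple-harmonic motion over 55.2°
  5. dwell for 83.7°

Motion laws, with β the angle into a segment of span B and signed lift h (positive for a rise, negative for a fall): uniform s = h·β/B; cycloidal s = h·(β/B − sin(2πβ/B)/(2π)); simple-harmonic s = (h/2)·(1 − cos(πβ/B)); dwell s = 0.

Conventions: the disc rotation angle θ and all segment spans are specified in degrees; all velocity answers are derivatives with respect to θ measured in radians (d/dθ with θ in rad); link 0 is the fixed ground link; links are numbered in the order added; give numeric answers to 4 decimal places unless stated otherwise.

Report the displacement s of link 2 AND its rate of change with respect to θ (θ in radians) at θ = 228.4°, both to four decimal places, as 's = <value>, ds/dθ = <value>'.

segment 1 (0° to 35.6°, cycloidal, h = 18) is passed completely: s = 0.0000 + (18) = 18.0000
segment 2 (35.6° to 170.1°, dwell): s unchanged at 18.0000
segment 3 (170.1° to 221.1°, simple-harmonic, h = 19) is passed completely: s = 18.0000 + (19) = 37.0000
θ = 228.4° falls in segment 4 (221.1° to 276.3°, simple-harmonic, h = -37): β = 228.4 − 221.1 = 7.3°, B = 55.2°; Δs = -37/2·(1 − cos(π·0.1322)) = -1.5738; s = 37.0000 − 1.5738 = 35.4262
velocity in seg [221.1°–276.3°] (simple-harmonic), θ in radians: β = 7.3° = 0.1274 rad, B = 55.2° = 0.9634 rad; ds/dθ = (πh/(2B)) sin(πβ/B) = (π·(-37)/(2·0.9634)) sin(π·0.1322) = -24.348497 mm/rad

s = 35.4262, ds/dθ = -24.3485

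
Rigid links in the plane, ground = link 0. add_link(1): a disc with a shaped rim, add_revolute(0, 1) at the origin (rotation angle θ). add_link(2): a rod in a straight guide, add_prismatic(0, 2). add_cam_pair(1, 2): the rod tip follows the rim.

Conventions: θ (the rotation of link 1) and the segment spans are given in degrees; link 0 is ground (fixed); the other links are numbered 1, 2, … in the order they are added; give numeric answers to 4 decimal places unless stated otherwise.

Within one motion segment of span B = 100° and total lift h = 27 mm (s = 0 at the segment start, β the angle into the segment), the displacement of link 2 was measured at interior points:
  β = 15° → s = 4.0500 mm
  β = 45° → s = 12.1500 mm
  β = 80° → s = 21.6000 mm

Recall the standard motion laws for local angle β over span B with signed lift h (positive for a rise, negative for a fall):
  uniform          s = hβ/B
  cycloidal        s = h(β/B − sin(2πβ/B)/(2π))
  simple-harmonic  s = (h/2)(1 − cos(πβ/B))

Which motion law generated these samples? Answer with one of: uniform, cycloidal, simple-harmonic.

candidates at β/B = r: uniform s = h·r (linear in β); cycloidal s = h·(r − sin(2πr)/(2π)); simple-harmonic s = (h/2)(1 − cos(πr))
β=15°: printed 4.0500 | uniform 4.0500, cycloidal 0.5735, simple-harmonic 1.4714
β=45°: printed 12.1500 | uniform 12.1500, cycloidal 10.8221, simple-harmonic 11.3881
β=80°: printed 21.6000 | uniform 21.6000, cycloidal 25.6869, simple-harmonic 24.4217
only one law matches every sample → uniform

uniform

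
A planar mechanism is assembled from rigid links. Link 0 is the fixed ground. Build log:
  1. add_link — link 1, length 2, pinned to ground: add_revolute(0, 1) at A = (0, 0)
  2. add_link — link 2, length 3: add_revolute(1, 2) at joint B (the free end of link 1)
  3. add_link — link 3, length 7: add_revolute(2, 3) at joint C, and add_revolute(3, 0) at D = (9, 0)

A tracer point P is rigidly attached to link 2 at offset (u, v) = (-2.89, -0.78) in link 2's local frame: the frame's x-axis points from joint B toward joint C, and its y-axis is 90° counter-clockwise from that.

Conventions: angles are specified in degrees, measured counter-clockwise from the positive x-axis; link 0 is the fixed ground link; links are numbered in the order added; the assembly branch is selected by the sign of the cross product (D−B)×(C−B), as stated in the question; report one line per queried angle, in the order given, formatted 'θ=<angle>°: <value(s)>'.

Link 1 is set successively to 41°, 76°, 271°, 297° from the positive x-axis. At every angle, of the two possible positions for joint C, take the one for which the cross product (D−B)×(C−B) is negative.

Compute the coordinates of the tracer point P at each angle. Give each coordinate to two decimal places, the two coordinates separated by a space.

A=(0,0), D=(9.00,0)
θ=41°: B = A + 2.00·(cos41°, sin41°) = (1.5094, 1.3121)
θ=41°: |BD| = 7.6046
θ=41°: circle(B,3.00) ∩ circle(D,7.00): a=1.1723, h=2.7615
θ=41°:   candidates: C₊=(3.1406,3.8299) cross=21.000; C₋=(2.1877,-1.6102) cross=-21.000
θ=41°:   branch - wants cross < 0 → take C=(2.1877,-1.6102) (cross=-21.000)
θ=41°: ex = (C−B)/|BC| = (0.2261,-0.9741); ey = (0.9741,0.2261)
θ=41°: P = B + -2.89·ex + -0.78·ey = (0.0962,3.9509)
θ=76°: B = A + 2.00·(cos76°, sin76°) = (0.4838, 1.9406)
θ=76°: |BD| = 8.7345
θ=76°: circle(B,3.00) ∩ circle(D,7.00): a=2.0774, h=2.1643
θ=76°:   candidates: C₊=(2.9902,3.5892) cross=18.904; C₋=(2.0285,-0.6312) cross=-18.904
θ=76°:   branch - wants cross < 0 → take C=(2.0285,-0.6312) (cross=-18.904)
θ=76°: ex = (C−B)/|BC| = (0.5149,-0.8573); ey = (0.8573,0.5149)
θ=76°: P = B + -2.89·ex + -0.78·ey = (-1.6728,4.0164)
θ=271°: B = A + 2.00·(cos271°, sin271°) = (0.0349, -1.9997)
θ=271°: |BD| = 9.1854
θ=271°: circle(B,3.00) ∩ circle(D,7.00): a=2.4153, h=1.7794
θ=271°:   candidates: C₊=(2.0049,0.2628) cross=16.344; C₋=(2.7797,-3.2106) cross=-16.344
θ=271°:   branch - wants cross < 0 → take C=(2.7797,-3.2106) (cross=-16.344)
θ=271°: ex = (C−B)/|BC| = (0.9149,-0.4036); ey = (0.4036,0.9149)
θ=271°: P = B + -2.89·ex + -0.78·ey = (-2.9241,-1.5469)
θ=297°: B = A + 2.00·(cos297°, sin297°) = (0.9080, -1.7820)
θ=297°: |BD| = 8.2859
θ=297°: circle(B,3.00) ∩ circle(D,7.00): a=1.7292, h=2.4515
θ=297°:   candidates: C₊=(2.0695,0.9840) cross=20.313; C₋=(3.1240,-3.8042) cross=-20.313
θ=297°:   branch - wants cross < 0 → take C=(3.1240,-3.8042) (cross=-20.313)
θ=297°: ex = (C−B)/|BC| = (0.7387,-0.6741); ey = (0.6741,0.7387)
θ=297°: P = B + -2.89·ex + -0.78·ey = (-1.7525,-0.4101)

θ=41°: 0.10 3.95
θ=76°: -1.67 4.02
θ=271°: -2.92 -1.55
θ=297°: -1.75 -0.41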